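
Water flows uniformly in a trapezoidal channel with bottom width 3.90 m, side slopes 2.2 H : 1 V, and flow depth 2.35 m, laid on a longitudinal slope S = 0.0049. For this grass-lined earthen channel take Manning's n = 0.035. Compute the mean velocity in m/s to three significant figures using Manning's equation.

A = (b + z·y)·y = (3.90 + 2.2×2.35)×2.35 = 21.31 m²
P = b + 2y√(1+z²) = 3.90 + 2×2.35×√(1+2.2²) = 15.26 m
R = A/P = 21.31/15.26 = 1.397 m
Q = (1/n)·A·R^(2/3)·S^(1/2) = (1/0.035) × 21.31 × 1.397^(2/3) × 0.0049^(1/2) = 53.27 m³/s
V = Q/A = 53.27/21.31 = 2.499 m/s

2.50 m/s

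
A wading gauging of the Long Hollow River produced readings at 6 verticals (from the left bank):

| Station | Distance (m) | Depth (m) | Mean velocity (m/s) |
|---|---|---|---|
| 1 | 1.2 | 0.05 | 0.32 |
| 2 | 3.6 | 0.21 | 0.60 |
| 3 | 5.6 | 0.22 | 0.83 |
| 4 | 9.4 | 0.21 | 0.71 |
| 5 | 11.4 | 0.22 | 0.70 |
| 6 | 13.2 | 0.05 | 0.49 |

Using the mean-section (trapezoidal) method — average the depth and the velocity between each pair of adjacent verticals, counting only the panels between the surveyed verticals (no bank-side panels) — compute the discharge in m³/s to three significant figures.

1.53 m³/s

Panel 1-2: Δb = 2.4 m, d̄ = (0.05+0.21)/2 = 0.13, v̄ = (0.32+0.60)/2 = 0.46 → q = 2.4×0.13×0.46 = 0.1435 m³/s
Panel 2-3: Δb = 2 m, d̄ = (0.21+0.22)/2 = 0.215, v̄ = (0.60+0.83)/2 = 0.715 → q = 2×0.215×0.715 = 0.3075 m³/s
Panel 3-4: Δb = 3.8 m, d̄ = (0.22+0.21)/2 = 0.215, v̄ = (0.83+0.71)/2 = 0.77 → q = 3.8×0.215×0.77 = 0.6291 m³/s
Panel 4-5: Δb = 2 m, d̄ = (0.21+0.22)/2 = 0.215, v̄ = (0.71+0.70)/2 = 0.705 → q = 2×0.215×0.705 = 0.3032 m³/s
Panel 5-6: Δb = 1.8 m, d̄ = (0.22+0.05)/2 = 0.135, v̄ = (0.70+0.49)/2 = 0.595 → q = 1.8×0.135×0.595 = 0.1446 m³/s
Q = Σ q = 1.528 m³/s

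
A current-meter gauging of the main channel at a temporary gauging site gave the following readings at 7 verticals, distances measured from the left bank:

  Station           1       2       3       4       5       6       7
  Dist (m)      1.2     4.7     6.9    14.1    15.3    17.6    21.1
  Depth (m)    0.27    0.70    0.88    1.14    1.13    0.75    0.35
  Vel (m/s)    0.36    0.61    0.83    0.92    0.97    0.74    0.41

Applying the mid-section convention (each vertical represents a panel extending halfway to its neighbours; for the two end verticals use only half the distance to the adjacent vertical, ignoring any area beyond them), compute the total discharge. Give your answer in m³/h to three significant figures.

w_1 = (4.7 − 1.2)/2 = 1.75 m; q_1 = 0.36 × 0.27 × 1.75 = 0.1701 m³/s
w_2 = (6.9 − 1.2)/2 = 2.85 m; q_2 = 0.61 × 0.70 × 2.85 = 1.217 m³/s
w_3 = (14.1 − 4.7)/2 = 4.7 m; q_3 = 0.83 × 0.88 × 4.7 = 3.433 m³/s
w_4 = (15.3 − 6.9)/2 = 4.2 m; q_4 = 0.92 × 1.14 × 4.2 = 4.405 m³/s
w_5 = (17.6 − 14.1)/2 = 1.75 m; q_5 = 0.97 × 1.13 × 1.75 = 1.918 m³/s
w_6 = (21.1 − 15.3)/2 = 2.9 m; q_6 = 0.74 × 0.75 × 2.9 = 1.610 m³/s
w_7 = (21.1 − 17.6)/2 = 1.75 m; q_7 = 0.41 × 0.35 × 1.75 = 0.2511 m³/s
Q = Σ qᵢ = 13.00 m³/s
= 13.00 × 3600 = 46810 m³/h

46800 m³/h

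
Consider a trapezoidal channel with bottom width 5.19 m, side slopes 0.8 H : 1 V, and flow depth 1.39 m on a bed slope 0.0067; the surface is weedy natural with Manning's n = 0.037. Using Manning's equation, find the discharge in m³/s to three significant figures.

19.4 m³/s

A = (b + z·y)·y = (5.19 + 0.8×1.39)×1.39 = 8.760 m²
P = b + 2y√(1+z²) = 5.19 + 2×1.39×√(1+0.8²) = 8.750 m
R = A/P = 8.760/8.750 = 1.001 m
Q = (1/n)·A·R^(2/3)·S^(1/2) = (1/0.037) × 8.760 × 1.001^(2/3) × 0.0067^(1/2) = 19.39 m³/s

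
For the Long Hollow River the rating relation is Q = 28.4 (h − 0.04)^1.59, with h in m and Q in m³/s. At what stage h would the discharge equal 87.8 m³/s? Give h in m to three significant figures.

2.07 m

h − h₀ = (Q/C)^(1/b) = (87.8/28.4)^(1/1.59) = 2.034 m
h = 0.04 + 2.034 = 2.074 m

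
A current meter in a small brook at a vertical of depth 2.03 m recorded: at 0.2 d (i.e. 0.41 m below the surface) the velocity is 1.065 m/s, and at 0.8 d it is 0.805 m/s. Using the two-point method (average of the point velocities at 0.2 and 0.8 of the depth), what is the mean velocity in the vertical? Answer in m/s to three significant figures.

v̄ = (1.065 + 0.805) / 2 = 0.9350 m/s

0.935 m/s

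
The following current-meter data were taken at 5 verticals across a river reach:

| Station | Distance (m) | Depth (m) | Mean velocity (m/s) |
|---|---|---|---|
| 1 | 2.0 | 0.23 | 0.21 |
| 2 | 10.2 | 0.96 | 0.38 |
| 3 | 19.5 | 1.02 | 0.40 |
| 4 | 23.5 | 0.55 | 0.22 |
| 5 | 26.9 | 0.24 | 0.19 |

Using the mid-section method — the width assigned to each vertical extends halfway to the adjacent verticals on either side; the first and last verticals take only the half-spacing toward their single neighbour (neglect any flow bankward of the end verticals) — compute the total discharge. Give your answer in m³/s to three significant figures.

6.63 m³/s

w_1 = (10.2 − 2.0)/2 = 4.1 m; q_1 = 0.21 × 0.23 × 4.1 = 0.1980 m³/s
w_2 = (19.5 − 2.0)/2 = 8.75 m; q_2 = 0.38 × 0.96 × 8.75 = 3.192 m³/s
w_3 = (23.5 − 10.2)/2 = 6.65 m; q_3 = 0.40 × 1.02 × 6.65 = 2.713 m³/s
w_4 = (26.9 − 19.5)/2 = 3.7 m; q_4 = 0.22 × 0.55 × 3.7 = 0.4477 m³/s
w_5 = (26.9 − 23.5)/2 = 1.7 m; q_5 = 0.19 × 0.24 × 1.7 = 0.07752 m³/s
Q = Σ qᵢ = 6.628 m³/s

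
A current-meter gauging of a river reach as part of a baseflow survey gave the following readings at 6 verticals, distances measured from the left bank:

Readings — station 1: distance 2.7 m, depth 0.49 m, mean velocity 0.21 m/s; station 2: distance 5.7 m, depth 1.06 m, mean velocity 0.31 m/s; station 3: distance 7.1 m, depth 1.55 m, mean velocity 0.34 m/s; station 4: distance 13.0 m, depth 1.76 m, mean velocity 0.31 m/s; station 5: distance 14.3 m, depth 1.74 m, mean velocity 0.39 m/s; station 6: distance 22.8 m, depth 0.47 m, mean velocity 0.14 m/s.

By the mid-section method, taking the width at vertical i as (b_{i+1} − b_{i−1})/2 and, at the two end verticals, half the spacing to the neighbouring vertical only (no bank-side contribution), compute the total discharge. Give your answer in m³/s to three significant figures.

8.37 m³/s

w_1 = (5.7 − 2.7)/2 = 1.5 m; q_1 = 0.21 × 0.49 × 1.5 = 0.1544 m³/s
w_2 = (7.1 − 2.7)/2 = 2.2 m; q_2 = 0.31 × 1.06 × 2.2 = 0.7229 m³/s
w_3 = (13.0 − 5.7)/2 = 3.65 m; q_3 = 0.34 × 1.55 × 3.65 = 1.924 m³/s
w_4 = (14.3 − 7.1)/2 = 3.6 m; q_4 = 0.31 × 1.76 × 3.6 = 1.964 m³/s
w_5 = (22.8 − 13.0)/2 = 4.9 m; q_5 = 0.39 × 1.74 × 4.9 = 3.325 m³/s
w_6 = (22.8 − 14.3)/2 = 4.25 m; q_6 = 0.14 × 0.47 × 4.25 = 0.2797 m³/s
Q = Σ qᵢ = 8.370 m³/s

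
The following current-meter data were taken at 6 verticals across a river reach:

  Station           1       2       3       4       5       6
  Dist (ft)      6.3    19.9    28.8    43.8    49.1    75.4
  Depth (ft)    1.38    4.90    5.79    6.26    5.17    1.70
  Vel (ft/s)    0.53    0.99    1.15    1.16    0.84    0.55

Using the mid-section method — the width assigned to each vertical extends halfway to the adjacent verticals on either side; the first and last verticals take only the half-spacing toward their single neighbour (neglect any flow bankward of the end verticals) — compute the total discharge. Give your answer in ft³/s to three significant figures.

w_1 = (19.9 − 6.3)/2 = 6.8 ft; q_1 = 0.53 × 1.38 × 6.8 = 4.974 ft³/s
w_2 = (28.8 − 6.3)/2 = 11.25 ft; q_2 = 0.99 × 4.90 × 11.25 = 54.57 ft³/s
w_3 = (43.8 − 19.9)/2 = 11.95 ft; q_3 = 1.15 × 5.79 × 11.95 = 79.57 ft³/s
w_4 = (49.1 − 28.8)/2 = 10.15 ft; q_4 = 1.16 × 6.26 × 10.15 = 73.71 ft³/s
w_5 = (75.4 − 43.8)/2 = 15.8 ft; q_5 = 0.84 × 5.17 × 15.8 = 68.62 ft³/s
w_6 = (75.4 − 49.1)/2 = 13.15 ft; q_6 = 0.55 × 1.70 × 13.15 = 12.30 ft³/s
Q = Σ qᵢ = 293.7 ft³/s

294 ft³/s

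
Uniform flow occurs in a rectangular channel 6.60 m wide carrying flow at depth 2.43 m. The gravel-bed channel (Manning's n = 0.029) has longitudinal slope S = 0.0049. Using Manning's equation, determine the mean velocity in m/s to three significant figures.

A = b·y = 6.60 × 2.43 = 16.04 m²
P = b + 2y = 6.60 + 2×2.43 = 11.46 m
R = A/P = 16.04/11.46 = 1.399 m
Q = (1/n)·A·R^(2/3)·S^(1/2) = (1/0.029) × 16.04 × 1.399^(2/3) × 0.0049^(1/2) = 48.44 m³/s
V = Q/A = 48.44/16.04 = 3.020 m/s

3.02 m/s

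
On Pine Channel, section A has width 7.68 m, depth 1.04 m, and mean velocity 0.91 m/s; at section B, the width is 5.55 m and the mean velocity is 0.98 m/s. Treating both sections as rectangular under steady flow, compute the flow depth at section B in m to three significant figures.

1.34 m

Q = A₁V₁ = (7.68×1.04) × 0.91 = 7.268 m³/s
d₂ = Q/(b₂ V₂) = 7.268/(5.55×0.98) = 1.336 m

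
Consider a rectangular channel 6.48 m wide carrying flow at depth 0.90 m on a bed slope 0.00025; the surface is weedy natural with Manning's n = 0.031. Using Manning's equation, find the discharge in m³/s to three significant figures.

A = b·y = 6.48 × 0.90 = 5.832 m²
P = b + 2y = 6.48 + 2×0.90 = 8.280 m
R = A/P = 5.832/8.280 = 0.7043 m
Q = (1/n)·A·R^(2/3)·S^(1/2) = (1/0.031) × 5.832 × 0.7043^(2/3) × 0.00025^(1/2) = 2.355 m³/s

2.35 m³/s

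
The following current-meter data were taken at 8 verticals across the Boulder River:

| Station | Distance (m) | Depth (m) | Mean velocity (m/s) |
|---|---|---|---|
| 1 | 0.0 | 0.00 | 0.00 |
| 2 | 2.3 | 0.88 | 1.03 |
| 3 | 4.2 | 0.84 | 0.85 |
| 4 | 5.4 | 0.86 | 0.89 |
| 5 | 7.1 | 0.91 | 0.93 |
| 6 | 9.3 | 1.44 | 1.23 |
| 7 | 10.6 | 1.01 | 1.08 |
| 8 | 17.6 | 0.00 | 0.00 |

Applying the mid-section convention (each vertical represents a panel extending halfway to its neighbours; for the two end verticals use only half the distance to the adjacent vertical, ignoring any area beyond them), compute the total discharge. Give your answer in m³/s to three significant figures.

w_2 = (4.2 − 0.0)/2 = 2.1 m; q_2 = 1.03 × 0.88 × 2.1 = 1.903 m³/s
w_3 = (5.4 − 2.3)/2 = 1.55 m; q_3 = 0.85 × 0.84 × 1.55 = 1.107 m³/s
w_4 = (7.1 − 4.2)/2 = 1.45 m; q_4 = 0.89 × 0.86 × 1.45 = 1.110 m³/s
w_5 = (9.3 − 5.4)/2 = 1.95 m; q_5 = 0.93 × 0.91 × 1.95 = 1.650 m³/s
w_6 = (10.6 − 7.1)/2 = 1.75 m; q_6 = 1.23 × 1.44 × 1.75 = 3.100 m³/s
w_7 = (17.6 − 9.3)/2 = 4.15 m; q_7 = 1.08 × 1.01 × 4.15 = 4.527 m³/s
Stations 1, 8 contribute zero (depth or velocity is 0).
Q = Σ qᵢ = 13.40 m³/s

13.4 m³/s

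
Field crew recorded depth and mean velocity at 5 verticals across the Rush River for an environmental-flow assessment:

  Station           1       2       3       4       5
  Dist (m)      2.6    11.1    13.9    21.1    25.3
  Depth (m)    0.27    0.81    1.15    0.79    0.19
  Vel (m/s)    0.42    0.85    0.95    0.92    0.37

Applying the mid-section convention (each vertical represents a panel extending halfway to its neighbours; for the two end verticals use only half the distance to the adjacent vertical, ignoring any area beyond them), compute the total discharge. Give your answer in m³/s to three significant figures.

14.1 m³/s

w_1 = (11.1 − 2.6)/2 = 4.25 m; q_1 = 0.42 × 0.27 × 4.25 = 0.4820 m³/s
w_2 = (13.9 − 2.6)/2 = 5.65 m; q_2 = 0.85 × 0.81 × 5.65 = 3.890 m³/s
w_3 = (21.1 − 11.1)/2 = 5 m; q_3 = 0.95 × 1.15 × 5 = 5.463 m³/s
w_4 = (25.3 − 13.9)/2 = 5.7 m; q_4 = 0.92 × 0.79 × 5.7 = 4.143 m³/s
w_5 = (25.3 − 21.1)/2 = 2.1 m; q_5 = 0.37 × 0.19 × 2.1 = 0.1476 m³/s
Q = Σ qᵢ = 14.12 m³/s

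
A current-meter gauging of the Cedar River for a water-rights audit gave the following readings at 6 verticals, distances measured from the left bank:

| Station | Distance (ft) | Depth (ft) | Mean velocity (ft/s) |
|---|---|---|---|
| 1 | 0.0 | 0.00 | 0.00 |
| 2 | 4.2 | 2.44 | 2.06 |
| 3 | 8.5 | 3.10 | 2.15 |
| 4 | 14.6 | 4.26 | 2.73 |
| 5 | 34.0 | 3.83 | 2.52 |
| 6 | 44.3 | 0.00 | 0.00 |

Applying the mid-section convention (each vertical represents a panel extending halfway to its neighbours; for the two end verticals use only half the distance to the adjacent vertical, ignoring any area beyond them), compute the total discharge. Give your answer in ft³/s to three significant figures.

w_2 = (8.5 − 0.0)/2 = 4.25 ft; q_2 = 2.06 × 2.44 × 4.25 = 21.36 ft³/s
w_3 = (14.6 − 4.2)/2 = 5.2 ft; q_3 = 2.15 × 3.10 × 5.2 = 34.66 ft³/s
w_4 = (34.0 − 8.5)/2 = 12.75 ft; q_4 = 2.73 × 4.26 × 12.75 = 148.3 ft³/s
w_5 = (44.3 − 14.6)/2 = 14.85 ft; q_5 = 2.52 × 3.83 × 14.85 = 143.3 ft³/s
Stations 1, 6 contribute zero (depth or velocity is 0).
Q = Σ qᵢ = 347.6 ft³/s

348 ft³/s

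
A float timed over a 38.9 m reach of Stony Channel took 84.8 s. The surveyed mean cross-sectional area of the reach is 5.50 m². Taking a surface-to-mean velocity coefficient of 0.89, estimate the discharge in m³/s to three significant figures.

v_surface = L / t̄ = 38.9 / 84.8 = 0.4587 m/s
v_mean = 0.89 × 0.4587 = 0.4083 m/s
Q = A × v_mean = 5.50 × 0.4083 = 2.245 m³/s

2.25 m³/s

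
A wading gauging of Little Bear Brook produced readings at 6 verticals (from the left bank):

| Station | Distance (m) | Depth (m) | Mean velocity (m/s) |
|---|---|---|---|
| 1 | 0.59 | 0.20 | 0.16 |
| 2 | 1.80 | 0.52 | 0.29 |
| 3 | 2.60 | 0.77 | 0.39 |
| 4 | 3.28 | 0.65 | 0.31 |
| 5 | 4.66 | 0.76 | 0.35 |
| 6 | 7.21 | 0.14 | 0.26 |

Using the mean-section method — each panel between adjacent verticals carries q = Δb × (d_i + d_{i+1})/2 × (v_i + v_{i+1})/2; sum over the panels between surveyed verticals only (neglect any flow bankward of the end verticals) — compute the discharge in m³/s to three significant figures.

Panel 1-2: Δb = 1.21 m, d̄ = (0.20+0.52)/2 = 0.36, v̄ = (0.16+0.29)/2 = 0.225 → q = 1.21×0.36×0.225 = 0.09801 m³/s
Panel 2-3: Δb = 0.8 m, d̄ = (0.52+0.77)/2 = 0.645, v̄ = (0.29+0.39)/2 = 0.34 → q = 0.8×0.645×0.34 = 0.1754 m³/s
Panel 3-4: Δb = 0.68 m, d̄ = (0.77+0.65)/2 = 0.71, v̄ = (0.39+0.31)/2 = 0.35 → q = 0.68×0.71×0.35 = 0.1690 m³/s
Panel 4-5: Δb = 1.38 m, d̄ = (0.65+0.76)/2 = 0.705, v̄ = (0.31+0.35)/2 = 0.33 → q = 1.38×0.705×0.33 = 0.3211 m³/s
Panel 5-6: Δb = 2.55 m, d̄ = (0.76+0.14)/2 = 0.45, v̄ = (0.35+0.26)/2 = 0.305 → q = 2.55×0.45×0.305 = 0.3500 m³/s
Q = Σ q = 1.113 m³/s

1.11 m³/s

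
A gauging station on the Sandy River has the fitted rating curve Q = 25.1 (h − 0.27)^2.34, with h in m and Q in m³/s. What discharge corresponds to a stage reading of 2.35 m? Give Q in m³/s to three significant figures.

Q = 25.1 × (2.35 − 0.27)^2.34 = 25.1 × 2.08^2.34 = 139.3 m³/s

139 m³/s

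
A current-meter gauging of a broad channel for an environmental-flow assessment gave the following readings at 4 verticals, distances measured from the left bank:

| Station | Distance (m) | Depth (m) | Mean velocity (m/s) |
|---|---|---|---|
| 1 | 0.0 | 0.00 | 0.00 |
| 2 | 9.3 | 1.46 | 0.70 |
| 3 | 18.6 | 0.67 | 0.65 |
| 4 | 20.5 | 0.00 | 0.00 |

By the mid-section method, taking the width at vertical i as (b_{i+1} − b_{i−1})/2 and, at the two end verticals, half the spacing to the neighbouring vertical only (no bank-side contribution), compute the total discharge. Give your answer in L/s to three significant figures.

w_2 = (18.6 − 0.0)/2 = 9.3 m; q_2 = 0.70 × 1.46 × 9.3 = 9.505 m³/s
w_3 = (20.5 − 9.3)/2 = 5.6 m; q_3 = 0.65 × 0.67 × 5.6 = 2.439 m³/s
Stations 1, 4 contribute zero (depth or velocity is 0).
Q = Σ qᵢ = 11.94 m³/s
= 11.94 × 1000 = 11940 L/s

11900 L/s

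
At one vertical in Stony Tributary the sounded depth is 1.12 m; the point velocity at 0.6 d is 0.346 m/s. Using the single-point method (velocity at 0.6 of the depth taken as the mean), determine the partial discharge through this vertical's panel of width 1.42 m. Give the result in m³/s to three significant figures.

v̄ = v₀.₆ = 0.346 m/s
q = v̄ × d × w = 0.3460 × 1.12 × 1.42 = 0.5503 m³/s

0.550 m³/s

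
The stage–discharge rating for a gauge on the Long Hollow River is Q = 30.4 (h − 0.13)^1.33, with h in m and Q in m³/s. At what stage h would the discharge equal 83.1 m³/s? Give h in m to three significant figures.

2.26 m

h − h₀ = (Q/C)^(1/b) = (83.1/30.4)^(1/1.33) = 2.130 m
h = 0.13 + 2.130 = 2.260 m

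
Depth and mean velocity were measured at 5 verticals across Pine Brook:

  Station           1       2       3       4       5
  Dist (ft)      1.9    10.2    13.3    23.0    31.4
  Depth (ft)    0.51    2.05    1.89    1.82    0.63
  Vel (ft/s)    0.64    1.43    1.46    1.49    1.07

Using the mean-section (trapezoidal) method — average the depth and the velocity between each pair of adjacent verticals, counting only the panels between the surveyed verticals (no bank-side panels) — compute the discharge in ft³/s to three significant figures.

Panel 1-2: Δb = 8.3 ft, d̄ = (0.51+2.05)/2 = 1.28, v̄ = (0.64+1.43)/2 = 1.035 → q = 8.3×1.28×1.035 = 11.00 ft³/s
Panel 2-3: Δb = 3.1 ft, d̄ = (2.05+1.89)/2 = 1.97, v̄ = (1.43+1.46)/2 = 1.445 → q = 3.1×1.97×1.445 = 8.825 ft³/s
Panel 3-4: Δb = 9.7 ft, d̄ = (1.89+1.82)/2 = 1.855, v̄ = (1.46+1.49)/2 = 1.475 → q = 9.7×1.855×1.475 = 26.54 ft³/s
Panel 4-5: Δb = 8.4 ft, d̄ = (1.82+0.63)/2 = 1.225, v̄ = (1.49+1.07)/2 = 1.28 → q = 8.4×1.225×1.28 = 13.17 ft³/s
Q = Σ q = 59.53 ft³/s

59.5 ft³/s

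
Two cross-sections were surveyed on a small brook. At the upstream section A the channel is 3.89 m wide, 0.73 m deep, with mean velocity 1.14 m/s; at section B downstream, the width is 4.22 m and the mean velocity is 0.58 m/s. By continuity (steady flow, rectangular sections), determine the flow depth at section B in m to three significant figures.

1.32 m

Q = A₁V₁ = (3.89×0.73) × 1.14 = 3.237 m³/s
d₂ = Q/(b₂ V₂) = 3.237/(4.22×0.58) = 1.323 m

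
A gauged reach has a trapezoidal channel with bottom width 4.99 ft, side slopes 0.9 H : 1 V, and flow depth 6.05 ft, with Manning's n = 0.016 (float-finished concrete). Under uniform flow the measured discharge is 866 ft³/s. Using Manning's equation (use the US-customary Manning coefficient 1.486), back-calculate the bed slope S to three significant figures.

A = (b + z·y)·y = (4.99 + 0.9×6.05)×6.05 = 63.13 ft²
P = b + 2y√(1+z²) = 4.99 + 2×6.05×√(1+0.9²) = 21.27 ft
R = A/P = 63.13/21.27 = 2.968 ft
S = (Q·n / (1.486·A·R^(2/3)))² = (866×0.016 / (1.486×63.13×2.065))² = 0.005114

0.00511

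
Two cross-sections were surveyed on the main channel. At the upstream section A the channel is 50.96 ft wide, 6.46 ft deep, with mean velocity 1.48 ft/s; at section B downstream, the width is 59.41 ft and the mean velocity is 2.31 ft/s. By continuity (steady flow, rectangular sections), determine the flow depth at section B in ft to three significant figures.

Q = A₁V₁ = (50.96×6.46) × 1.48 = 487.2 ft³/s
d₂ = Q/(b₂ V₂) = 487.2/(59.41×2.31) = 3.550 ft

3.55 ft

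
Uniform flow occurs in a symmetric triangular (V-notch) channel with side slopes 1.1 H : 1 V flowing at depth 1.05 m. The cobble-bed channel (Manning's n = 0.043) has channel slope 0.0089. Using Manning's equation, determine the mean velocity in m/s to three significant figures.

1.17 m/s

A = z·y² = 1.1×1.05² = 1.213 m²
P = 2y√(1+z²) = 2×1.05×√(1+1.1²) = 3.122 m
R = A/P = 1.213/3.122 = 0.3885 m
Q = (1/n)·A·R^(2/3)·S^(1/2) = (1/0.043) × 1.213 × 0.3885^(2/3) × 0.0089^(1/2) = 1.417 m³/s
V = Q/A = 1.417/1.213 = 1.168 m/s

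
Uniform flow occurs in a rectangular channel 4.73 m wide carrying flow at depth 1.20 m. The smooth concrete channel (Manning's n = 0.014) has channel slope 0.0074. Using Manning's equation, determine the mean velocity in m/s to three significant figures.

A = b·y = 4.73 × 1.20 = 5.676 m²
P = b + 2y = 4.73 + 2×1.20 = 7.130 m
R = A/P = 5.676/7.130 = 0.7961 m
Q = (1/n)·A·R^(2/3)·S^(1/2) = (1/0.014) × 5.676 × 0.7961^(2/3) × 0.0074^(1/2) = 29.96 m³/s
V = Q/A = 29.96/5.676 = 5.278 m/s

5.28 m/s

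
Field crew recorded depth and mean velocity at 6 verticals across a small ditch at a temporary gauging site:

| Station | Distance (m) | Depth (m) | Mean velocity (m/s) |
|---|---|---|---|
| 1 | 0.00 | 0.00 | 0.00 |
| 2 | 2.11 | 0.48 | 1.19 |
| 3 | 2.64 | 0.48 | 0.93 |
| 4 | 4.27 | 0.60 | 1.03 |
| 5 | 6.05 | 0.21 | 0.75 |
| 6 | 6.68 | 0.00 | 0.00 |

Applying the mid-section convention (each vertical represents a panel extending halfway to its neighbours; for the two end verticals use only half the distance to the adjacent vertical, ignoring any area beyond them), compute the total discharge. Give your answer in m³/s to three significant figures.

2.48 m³/s

w_2 = (2.64 − 0.00)/2 = 1.32 m; q_2 = 1.19 × 0.48 × 1.32 = 0.7540 m³/s
w_3 = (4.27 − 2.11)/2 = 1.08 m; q_3 = 0.93 × 0.48 × 1.08 = 0.4821 m³/s
w_4 = (6.05 − 2.64)/2 = 1.705 m; q_4 = 1.03 × 0.60 × 1.705 = 1.054 m³/s
w_5 = (6.68 − 4.27)/2 = 1.205 m; q_5 = 0.75 × 0.21 × 1.205 = 0.1898 m³/s
Stations 1, 6 contribute zero (depth or velocity is 0).
Q = Σ qᵢ = 2.480 m³/s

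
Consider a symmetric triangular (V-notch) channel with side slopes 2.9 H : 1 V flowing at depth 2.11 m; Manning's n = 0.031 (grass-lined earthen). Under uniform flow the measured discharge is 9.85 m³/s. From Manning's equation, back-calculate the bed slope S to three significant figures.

A = z·y² = 2.9×2.11² = 12.91 m²
P = 2y√(1+z²) = 2×2.11×√(1+2.9²) = 12.95 m
R = A/P = 12.91/12.95 = 0.9974 m
S = (Q·n / (1·A·R^(2/3)))² = (9.85×0.031 / (1×12.91×0.9982))² = 0.0005613

0.000561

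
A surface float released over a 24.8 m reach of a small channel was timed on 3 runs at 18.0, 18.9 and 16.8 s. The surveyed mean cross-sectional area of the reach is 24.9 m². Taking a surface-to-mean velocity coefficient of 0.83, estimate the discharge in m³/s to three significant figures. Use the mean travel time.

28.6 m³/s

t̄ = (18.0 + 18.9 + 16.8) / 3 = 17.9 s
v_surface = L / t̄ = 24.8 / 17.9 = 1.385 m/s
v_mean = 0.83 × 1.385 = 1.150 m/s
Q = A × v_mean = 24.9 × 1.150 = 28.63 m³/s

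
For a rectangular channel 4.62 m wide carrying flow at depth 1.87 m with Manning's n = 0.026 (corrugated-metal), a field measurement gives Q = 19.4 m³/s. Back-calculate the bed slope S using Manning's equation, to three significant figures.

A = b·y = 4.62 × 1.87 = 8.639 m²
P = b + 2y = 4.62 + 2×1.87 = 8.360 m
R = A/P = 8.639/8.360 = 1.033 m
S = (Q·n / (1·A·R^(2/3)))² = (19.4×0.026 / (1×8.639×1.022))² = 0.003262

0.00326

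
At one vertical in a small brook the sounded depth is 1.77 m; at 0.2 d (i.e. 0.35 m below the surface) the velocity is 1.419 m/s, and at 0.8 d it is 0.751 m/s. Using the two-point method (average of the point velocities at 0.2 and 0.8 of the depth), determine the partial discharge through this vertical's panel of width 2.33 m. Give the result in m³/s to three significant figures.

v̄ = (1.419 + 0.751) / 2 = 1.085 m/s
q = v̄ × d × w = 1.085 × 1.77 × 2.33 = 4.475 m³/s

4.47 m³/s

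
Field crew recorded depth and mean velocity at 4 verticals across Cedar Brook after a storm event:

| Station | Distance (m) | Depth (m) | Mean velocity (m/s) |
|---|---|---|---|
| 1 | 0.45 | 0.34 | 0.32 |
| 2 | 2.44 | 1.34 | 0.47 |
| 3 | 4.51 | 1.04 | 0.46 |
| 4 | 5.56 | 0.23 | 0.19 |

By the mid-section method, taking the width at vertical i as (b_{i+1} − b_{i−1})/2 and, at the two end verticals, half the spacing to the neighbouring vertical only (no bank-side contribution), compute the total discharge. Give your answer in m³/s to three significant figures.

2.16 m³/s

w_1 = (2.44 − 0.45)/2 = 0.995 m; q_1 = 0.32 × 0.34 × 0.995 = 0.1083 m³/s
w_2 = (4.51 − 0.45)/2 = 2.03 m; q_2 = 0.47 × 1.34 × 2.03 = 1.278 m³/s
w_3 = (5.56 − 2.44)/2 = 1.56 m; q_3 = 0.46 × 1.04 × 1.56 = 0.7463 m³/s
w_4 = (5.56 − 4.51)/2 = 0.525 m; q_4 = 0.19 × 0.23 × 0.525 = 0.02294 m³/s
Q = Σ qᵢ = 2.156 m³/s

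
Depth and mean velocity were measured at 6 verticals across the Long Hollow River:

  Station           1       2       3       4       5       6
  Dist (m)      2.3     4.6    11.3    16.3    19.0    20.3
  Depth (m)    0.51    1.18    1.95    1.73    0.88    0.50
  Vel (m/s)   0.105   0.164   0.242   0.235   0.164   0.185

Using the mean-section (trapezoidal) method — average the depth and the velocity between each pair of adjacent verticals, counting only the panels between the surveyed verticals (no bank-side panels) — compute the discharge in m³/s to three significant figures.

Panel 1-2: Δb = 2.3 m, d̄ = (0.51+1.18)/2 = 0.845, v̄ = (0.105+0.164)/2 = 0.1345 → q = 2.3×0.845×0.1345 = 0.2614 m³/s
Panel 2-3: Δb = 6.7 m, d̄ = (1.18+1.95)/2 = 1.565, v̄ = (0.164+0.242)/2 = 0.203 → q = 6.7×1.565×0.203 = 2.129 m³/s
Panel 3-4: Δb = 5 m, d̄ = (1.95+1.73)/2 = 1.84, v̄ = (0.242+0.235)/2 = 0.2385 → q = 5×1.84×0.2385 = 2.194 m³/s
Panel 4-5: Δb = 2.7 m, d̄ = (1.73+0.88)/2 = 1.305, v̄ = (0.235+0.164)/2 = 0.1995 → q = 2.7×1.305×0.1995 = 0.7029 m³/s
Panel 5-6: Δb = 1.3 m, d̄ = (0.88+0.50)/2 = 0.69, v̄ = (0.164+0.185)/2 = 0.1745 → q = 1.3×0.69×0.1745 = 0.1565 m³/s
Q = Σ q = 5.444 m³/s

5.44 m³/s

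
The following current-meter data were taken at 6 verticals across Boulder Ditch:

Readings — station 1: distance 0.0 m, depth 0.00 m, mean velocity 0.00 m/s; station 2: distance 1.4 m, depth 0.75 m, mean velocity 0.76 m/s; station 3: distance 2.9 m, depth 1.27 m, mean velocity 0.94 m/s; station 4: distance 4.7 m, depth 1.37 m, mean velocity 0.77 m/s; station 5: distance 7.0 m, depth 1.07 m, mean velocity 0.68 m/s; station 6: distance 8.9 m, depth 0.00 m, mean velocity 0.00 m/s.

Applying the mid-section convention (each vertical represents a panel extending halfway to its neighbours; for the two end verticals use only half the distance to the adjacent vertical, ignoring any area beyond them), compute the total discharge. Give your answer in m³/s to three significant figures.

6.49 m³/s

w_2 = (2.9 − 0.0)/2 = 1.45 m; q_2 = 0.76 × 0.75 × 1.45 = 0.8265 m³/s
w_3 = (4.7 − 1.4)/2 = 1.65 m; q_3 = 0.94 × 1.27 × 1.65 = 1.970 m³/s
w_4 = (7.0 − 2.9)/2 = 2.05 m; q_4 = 0.77 × 1.37 × 2.05 = 2.163 m³/s
w_5 = (8.9 − 4.7)/2 = 2.1 m; q_5 = 0.68 × 1.07 × 2.1 = 1.528 m³/s
Stations 1, 6 contribute zero (depth or velocity is 0).
Q = Σ qᵢ = 6.487 m³/s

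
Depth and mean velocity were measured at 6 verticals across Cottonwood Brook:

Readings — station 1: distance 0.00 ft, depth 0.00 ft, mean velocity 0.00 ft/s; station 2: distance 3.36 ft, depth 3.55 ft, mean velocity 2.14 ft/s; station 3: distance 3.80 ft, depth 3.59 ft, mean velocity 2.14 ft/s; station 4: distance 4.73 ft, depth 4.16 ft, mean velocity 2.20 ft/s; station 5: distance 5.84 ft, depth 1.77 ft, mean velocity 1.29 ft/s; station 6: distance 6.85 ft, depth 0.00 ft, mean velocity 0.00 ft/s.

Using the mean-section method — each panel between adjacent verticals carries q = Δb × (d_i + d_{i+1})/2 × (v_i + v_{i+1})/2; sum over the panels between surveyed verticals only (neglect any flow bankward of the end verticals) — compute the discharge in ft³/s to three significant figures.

23.9 ft³/s

Panel 1-2: Δb = 3.36 ft, d̄ = (0.00+3.55)/2 = 1.775, v̄ = (0.00+2.14)/2 = 1.07 → q = 3.36×1.775×1.07 = 6.381 ft³/s
Panel 2-3: Δb = 0.44 ft, d̄ = (3.55+3.59)/2 = 3.57, v̄ = (2.14+2.14)/2 = 2.14 → q = 0.44×3.57×2.14 = 3.362 ft³/s
Panel 3-4: Δb = 0.93 ft, d̄ = (3.59+4.16)/2 = 3.875, v̄ = (2.14+2.20)/2 = 2.17 → q = 0.93×3.875×2.17 = 7.820 ft³/s
Panel 4-5: Δb = 1.11 ft, d̄ = (4.16+1.77)/2 = 2.965, v̄ = (2.20+1.29)/2 = 1.745 → q = 1.11×2.965×1.745 = 5.743 ft³/s
Panel 5-6: Δb = 1.01 ft, d̄ = (1.77+0.00)/2 = 0.885, v̄ = (1.29+0.00)/2 = 0.645 → q = 1.01×0.885×0.645 = 0.5765 ft³/s
Q = Σ q = 23.88 ft³/s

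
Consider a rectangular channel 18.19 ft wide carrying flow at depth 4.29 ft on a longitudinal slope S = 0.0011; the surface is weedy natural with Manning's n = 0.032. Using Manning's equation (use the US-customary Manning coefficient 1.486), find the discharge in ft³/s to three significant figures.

245 ft³/s

A = b·y = 18.19 × 4.29 = 78.04 ft²
P = b + 2y = 18.19 + 2×4.29 = 26.77 ft
R = A/P = 78.04/26.77 = 2.915 ft
Q = (1.486/n)·A·R^(2/3)·S^(1/2) = (1.486/0.032) × 78.04 × 2.915^(2/3) × 0.0011^(1/2) = 245.3 ft³/s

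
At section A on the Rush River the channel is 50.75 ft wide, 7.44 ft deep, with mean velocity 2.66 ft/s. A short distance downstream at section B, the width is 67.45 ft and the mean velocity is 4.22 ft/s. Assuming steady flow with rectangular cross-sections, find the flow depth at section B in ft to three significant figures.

Q = A₁V₁ = (50.75×7.44) × 2.66 = 1004 ft³/s
d₂ = Q/(b₂ V₂) = 1004/(67.45×4.22) = 3.529 ft

3.53 ft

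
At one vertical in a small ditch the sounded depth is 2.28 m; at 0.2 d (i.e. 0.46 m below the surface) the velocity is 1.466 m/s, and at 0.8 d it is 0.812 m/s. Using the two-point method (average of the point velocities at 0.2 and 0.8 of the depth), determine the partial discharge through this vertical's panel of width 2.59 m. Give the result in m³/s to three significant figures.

v̄ = (1.466 + 0.812) / 2 = 1.139 m/s
q = v̄ × d × w = 1.139 × 2.28 × 2.59 = 6.726 m³/s

6.73 m³/s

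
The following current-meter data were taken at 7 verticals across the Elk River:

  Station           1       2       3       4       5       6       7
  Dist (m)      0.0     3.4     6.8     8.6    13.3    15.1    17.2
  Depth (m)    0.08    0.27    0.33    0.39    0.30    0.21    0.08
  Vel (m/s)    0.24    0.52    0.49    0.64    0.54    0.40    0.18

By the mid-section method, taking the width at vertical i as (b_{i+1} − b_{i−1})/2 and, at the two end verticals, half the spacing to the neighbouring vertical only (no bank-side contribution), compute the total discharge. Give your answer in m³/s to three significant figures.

w_1 = (3.4 − 0.0)/2 = 1.7 m; q_1 = 0.24 × 0.08 × 1.7 = 0.03264 m³/s
w_2 = (6.8 − 0.0)/2 = 3.4 m; q_2 = 0.52 × 0.27 × 3.4 = 0.4774 m³/s
w_3 = (8.6 − 3.4)/2 = 2.6 m; q_3 = 0.49 × 0.33 × 2.6 = 0.4204 m³/s
w_4 = (13.3 − 6.8)/2 = 3.25 m; q_4 = 0.64 × 0.39 × 3.25 = 0.8112 m³/s
w_5 = (15.1 − 8.6)/2 = 3.25 m; q_5 = 0.54 × 0.30 × 3.25 = 0.5265 m³/s
w_6 = (17.2 − 13.3)/2 = 1.95 m; q_6 = 0.40 × 0.21 × 1.95 = 0.1638 m³/s
w_7 = (17.2 − 15.1)/2 = 1.05 m; q_7 = 0.18 × 0.08 × 1.05 = 0.01512 m³/s
Q = Σ qᵢ = 2.447 m³/s

2.45 m³/s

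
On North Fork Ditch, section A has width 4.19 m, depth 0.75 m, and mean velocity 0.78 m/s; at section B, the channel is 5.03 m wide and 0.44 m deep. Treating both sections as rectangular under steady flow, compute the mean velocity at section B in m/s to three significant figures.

Q = A₁V₁ = (4.19×0.75) × 0.78 = 2.451 m³/s
A₂ = 5.03 × 0.44 = 2.213 m²
V₂ = Q/A₂ = 2.451/2.213 = 1.108 m/s

1.11 m/s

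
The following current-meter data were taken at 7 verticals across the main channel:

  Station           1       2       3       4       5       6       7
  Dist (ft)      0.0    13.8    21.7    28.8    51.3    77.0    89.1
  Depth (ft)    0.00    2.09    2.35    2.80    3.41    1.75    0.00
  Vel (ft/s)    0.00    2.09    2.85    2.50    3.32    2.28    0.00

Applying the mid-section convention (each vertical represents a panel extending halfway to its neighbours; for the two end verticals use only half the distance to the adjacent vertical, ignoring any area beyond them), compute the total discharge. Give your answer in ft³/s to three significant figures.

w_2 = (21.7 − 0.0)/2 = 10.85 ft; q_2 = 2.09 × 2.09 × 10.85 = 47.39 ft³/s
w_3 = (28.8 − 13.8)/2 = 7.5 ft; q_3 = 2.85 × 2.35 × 7.5 = 50.23 ft³/s
w_4 = (51.3 − 21.7)/2 = 14.8 ft; q_4 = 2.50 × 2.80 × 14.8 = 103.6 ft³/s
w_5 = (77.0 − 28.8)/2 = 24.1 ft; q_5 = 3.32 × 3.41 × 24.1 = 272.8 ft³/s
w_6 = (89.1 − 51.3)/2 = 18.9 ft; q_6 = 2.28 × 1.75 × 18.9 = 75.41 ft³/s
Stations 1, 7 contribute zero (depth or velocity is 0).
Q = Σ qᵢ = 549.5 ft³/s

549 ft³/s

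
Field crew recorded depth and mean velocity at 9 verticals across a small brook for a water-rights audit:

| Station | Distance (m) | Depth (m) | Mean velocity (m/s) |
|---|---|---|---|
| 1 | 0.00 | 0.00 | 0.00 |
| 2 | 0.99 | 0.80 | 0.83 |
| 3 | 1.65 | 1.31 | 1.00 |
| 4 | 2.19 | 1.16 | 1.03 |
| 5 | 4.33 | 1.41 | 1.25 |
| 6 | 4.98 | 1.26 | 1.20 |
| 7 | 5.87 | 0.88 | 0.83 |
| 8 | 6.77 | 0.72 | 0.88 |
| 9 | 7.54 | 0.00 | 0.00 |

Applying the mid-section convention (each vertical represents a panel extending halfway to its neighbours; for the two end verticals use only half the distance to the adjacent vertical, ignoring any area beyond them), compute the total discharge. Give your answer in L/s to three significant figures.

7740 L/s

w_2 = (1.65 − 0.00)/2 = 0.825 m; q_2 = 0.83 × 0.80 × 0.825 = 0.5478 m³/s
w_3 = (2.19 − 0.99)/2 = 0.6 m; q_3 = 1.00 × 1.31 × 0.6 = 0.7860 m³/s
w_4 = (4.33 − 1.65)/2 = 1.34 m; q_4 = 1.03 × 1.16 × 1.34 = 1.601 m³/s
w_5 = (4.98 − 2.19)/2 = 1.395 m; q_5 = 1.25 × 1.41 × 1.395 = 2.459 m³/s
w_6 = (5.87 − 4.33)/2 = 0.77 m; q_6 = 1.20 × 1.26 × 0.77 = 1.164 m³/s
w_7 = (6.77 − 4.98)/2 = 0.895 m; q_7 = 0.83 × 0.88 × 0.895 = 0.6537 m³/s
w_8 = (7.54 − 5.87)/2 = 0.835 m; q_8 = 0.88 × 0.72 × 0.835 = 0.5291 m³/s
Stations 1, 9 contribute zero (depth or velocity is 0).
Q = Σ qᵢ = 7.741 m³/s
= 7.741 × 1000 = 7741 L/s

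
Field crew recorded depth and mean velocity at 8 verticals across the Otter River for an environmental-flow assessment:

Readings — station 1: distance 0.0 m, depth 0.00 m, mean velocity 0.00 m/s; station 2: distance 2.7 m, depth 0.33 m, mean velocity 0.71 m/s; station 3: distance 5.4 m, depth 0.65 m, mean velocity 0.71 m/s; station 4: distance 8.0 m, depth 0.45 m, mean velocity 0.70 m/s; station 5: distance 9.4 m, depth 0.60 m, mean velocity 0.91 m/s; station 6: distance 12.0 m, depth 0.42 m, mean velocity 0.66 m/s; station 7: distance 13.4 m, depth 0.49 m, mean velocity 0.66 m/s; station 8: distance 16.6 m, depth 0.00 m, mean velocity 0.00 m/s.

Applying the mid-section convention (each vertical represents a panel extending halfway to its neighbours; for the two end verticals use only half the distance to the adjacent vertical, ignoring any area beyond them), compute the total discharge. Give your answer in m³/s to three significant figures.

w_2 = (5.4 − 0.0)/2 = 2.7 m; q_2 = 0.71 × 0.33 × 2.7 = 0.6326 m³/s
w_3 = (8.0 − 2.7)/2 = 2.65 m; q_3 = 0.71 × 0.65 × 2.65 = 1.223 m³/s
w_4 = (9.4 − 5.4)/2 = 2 m; q_4 = 0.70 × 0.45 × 2 = 0.6300 m³/s
w_5 = (12.0 − 8.0)/2 = 2 m; q_5 = 0.91 × 0.60 × 2 = 1.092 m³/s
w_6 = (13.4 − 9.4)/2 = 2 m; q_6 = 0.66 × 0.42 × 2 = 0.5544 m³/s
w_7 = (16.6 − 12.0)/2 = 2.3 m; q_7 = 0.66 × 0.49 × 2.3 = 0.7438 m³/s
Stations 1, 8 contribute zero (depth or velocity is 0).
Q = Σ qᵢ = 4.876 m³/s

4.88 m³/s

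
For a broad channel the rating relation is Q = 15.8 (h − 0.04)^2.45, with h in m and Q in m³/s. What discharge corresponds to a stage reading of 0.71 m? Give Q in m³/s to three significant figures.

5.92 m³/s

Q = 15.8 × (0.71 − 0.04)^2.45 = 15.8 × 0.67^2.45 = 5.923 m³/s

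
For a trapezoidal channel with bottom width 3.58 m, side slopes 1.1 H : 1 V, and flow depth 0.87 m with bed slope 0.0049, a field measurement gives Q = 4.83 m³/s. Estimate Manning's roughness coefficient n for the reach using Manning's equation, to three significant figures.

0.0425

A = (b + z·y)·y = (3.58 + 1.1×0.87)×0.87 = 3.947 m²
P = b + 2y√(1+z²) = 3.58 + 2×0.87×√(1+1.1²) = 6.167 m
R = A/P = 3.947/6.167 = 0.6401 m
n = (1/Q)·A·R^(2/3)·S^(1/2) = (1/4.83) × 3.947 × 0.7427 × 0.07000 = 0.04249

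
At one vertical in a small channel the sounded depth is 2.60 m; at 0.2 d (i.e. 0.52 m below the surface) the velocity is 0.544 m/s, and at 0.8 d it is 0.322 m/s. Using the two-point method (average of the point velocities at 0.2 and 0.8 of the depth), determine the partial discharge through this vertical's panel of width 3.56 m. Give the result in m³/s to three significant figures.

4.01 m³/s

v̄ = (0.544 + 0.322) / 2 = 0.4330 m/s
q = v̄ × d × w = 0.4330 × 2.60 × 3.56 = 4.008 m³/s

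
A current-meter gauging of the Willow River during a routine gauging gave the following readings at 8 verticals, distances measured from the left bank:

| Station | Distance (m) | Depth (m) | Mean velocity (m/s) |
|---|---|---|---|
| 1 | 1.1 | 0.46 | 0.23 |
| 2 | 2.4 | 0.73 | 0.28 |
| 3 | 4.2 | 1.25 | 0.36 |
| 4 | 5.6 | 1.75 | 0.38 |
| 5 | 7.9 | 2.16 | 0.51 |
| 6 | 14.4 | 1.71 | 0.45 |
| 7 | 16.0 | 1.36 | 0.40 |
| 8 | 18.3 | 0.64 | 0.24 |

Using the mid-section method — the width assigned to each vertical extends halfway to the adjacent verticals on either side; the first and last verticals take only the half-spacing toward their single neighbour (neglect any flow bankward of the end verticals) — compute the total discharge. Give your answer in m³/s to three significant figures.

11.5 m³/s

w_1 = (2.4 − 1.1)/2 = 0.65 m; q_1 = 0.23 × 0.46 × 0.65 = 0.06877 m³/s
w_2 = (4.2 − 1.1)/2 = 1.55 m; q_2 = 0.28 × 0.73 × 1.55 = 0.3168 m³/s
w_3 = (5.6 − 2.4)/2 = 1.6 m; q_3 = 0.36 × 1.25 × 1.6 = 0.7200 m³/s
w_4 = (7.9 − 4.2)/2 = 1.85 m; q_4 = 0.38 × 1.75 × 1.85 = 1.230 m³/s
w_5 = (14.4 − 5.6)/2 = 4.4 m; q_5 = 0.51 × 2.16 × 4.4 = 4.847 m³/s
w_6 = (16.0 − 7.9)/2 = 4.05 m; q_6 = 0.45 × 1.71 × 4.05 = 3.116 m³/s
w_7 = (18.3 − 14.4)/2 = 1.95 m; q_7 = 0.40 × 1.36 × 1.95 = 1.061 m³/s
w_8 = (18.3 − 16.0)/2 = 1.15 m; q_8 = 0.24 × 0.64 × 1.15 = 0.1766 m³/s
Q = Σ qᵢ = 11.54 m³/s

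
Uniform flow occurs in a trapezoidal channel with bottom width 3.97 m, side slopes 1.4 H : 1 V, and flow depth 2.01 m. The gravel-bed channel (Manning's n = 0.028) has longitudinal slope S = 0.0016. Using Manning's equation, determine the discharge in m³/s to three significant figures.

A = (b + z·y)·y = (3.97 + 1.4×2.01)×2.01 = 13.64 m²
P = b + 2y√(1+z²) = 3.97 + 2×2.01×√(1+1.4²) = 10.89 m
R = A/P = 13.64/10.89 = 1.253 m
Q = (1/n)·A·R^(2/3)·S^(1/2) = (1/0.028) × 13.64 × 1.253^(2/3) × 0.0016^(1/2) = 22.64 m³/s

22.6 m³/s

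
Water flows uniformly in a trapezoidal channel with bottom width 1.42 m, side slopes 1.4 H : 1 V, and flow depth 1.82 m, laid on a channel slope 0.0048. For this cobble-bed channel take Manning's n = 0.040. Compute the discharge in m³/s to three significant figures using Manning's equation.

12.0 m³/s

A = (b + z·y)·y = (1.42 + 1.4×1.82)×1.82 = 7.222 m²
P = b + 2y√(1+z²) = 1.42 + 2×1.82×√(1+1.4²) = 7.682 m
R = A/P = 7.222/7.682 = 0.9400 m
Q = (1/n)·A·R^(2/3)·S^(1/2) = (1/0.040) × 7.222 × 0.9400^(2/3) × 0.0048^(1/2) = 12.00 m³/s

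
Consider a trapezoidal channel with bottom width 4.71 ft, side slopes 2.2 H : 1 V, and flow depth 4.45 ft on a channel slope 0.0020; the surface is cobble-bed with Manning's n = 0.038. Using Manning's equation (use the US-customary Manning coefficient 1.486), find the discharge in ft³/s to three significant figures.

A = (b + z·y)·y = (4.71 + 2.2×4.45)×4.45 = 64.53 ft²
P = b + 2y√(1+z²) = 4.71 + 2×4.45×√(1+2.2²) = 26.22 ft
R = A/P = 64.53/26.22 = 2.461 ft
Q = (1.486/n)·A·R^(2/3)·S^(1/2) = (1.486/0.038) × 64.53 × 2.461^(2/3) × 0.0020^(1/2) = 205.7 ft³/s

206 ft³/s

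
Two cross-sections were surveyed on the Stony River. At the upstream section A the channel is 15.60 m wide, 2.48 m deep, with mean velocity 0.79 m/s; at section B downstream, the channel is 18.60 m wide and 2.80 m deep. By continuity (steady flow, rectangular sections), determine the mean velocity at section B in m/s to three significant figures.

0.587 m/s

Q = A₁V₁ = (15.60×2.48) × 0.79 = 30.56 m³/s
A₂ = 18.60 × 2.80 = 52.08 m²
V₂ = Q/A₂ = 30.56/52.08 = 0.5869 m/s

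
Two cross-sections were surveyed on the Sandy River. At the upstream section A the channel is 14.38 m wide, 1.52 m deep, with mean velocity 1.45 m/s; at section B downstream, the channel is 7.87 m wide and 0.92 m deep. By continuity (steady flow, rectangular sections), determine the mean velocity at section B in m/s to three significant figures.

4.38 m/s

Q = A₁V₁ = (14.38×1.52) × 1.45 = 31.69 m³/s
A₂ = 7.87 × 0.92 = 7.240 m²
V₂ = Q/A₂ = 31.69/7.240 = 4.377 m/s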